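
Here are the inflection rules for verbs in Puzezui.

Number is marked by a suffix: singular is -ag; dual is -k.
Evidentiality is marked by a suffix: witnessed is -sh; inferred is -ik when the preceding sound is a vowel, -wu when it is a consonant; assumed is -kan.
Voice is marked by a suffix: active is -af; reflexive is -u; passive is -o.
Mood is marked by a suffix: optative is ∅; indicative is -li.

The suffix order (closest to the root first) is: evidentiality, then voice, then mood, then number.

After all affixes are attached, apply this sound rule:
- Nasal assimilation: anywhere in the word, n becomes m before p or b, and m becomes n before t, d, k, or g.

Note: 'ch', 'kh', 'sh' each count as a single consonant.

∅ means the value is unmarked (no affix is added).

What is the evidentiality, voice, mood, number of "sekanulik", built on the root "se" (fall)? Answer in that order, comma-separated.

assumed, reflexive, indicative, dual

Segment: se-kan-u-li-k.
evidentiality: -kan → assumed.
voice: -u → reflexive.
mood: -li → indicative.
number: -k → dual.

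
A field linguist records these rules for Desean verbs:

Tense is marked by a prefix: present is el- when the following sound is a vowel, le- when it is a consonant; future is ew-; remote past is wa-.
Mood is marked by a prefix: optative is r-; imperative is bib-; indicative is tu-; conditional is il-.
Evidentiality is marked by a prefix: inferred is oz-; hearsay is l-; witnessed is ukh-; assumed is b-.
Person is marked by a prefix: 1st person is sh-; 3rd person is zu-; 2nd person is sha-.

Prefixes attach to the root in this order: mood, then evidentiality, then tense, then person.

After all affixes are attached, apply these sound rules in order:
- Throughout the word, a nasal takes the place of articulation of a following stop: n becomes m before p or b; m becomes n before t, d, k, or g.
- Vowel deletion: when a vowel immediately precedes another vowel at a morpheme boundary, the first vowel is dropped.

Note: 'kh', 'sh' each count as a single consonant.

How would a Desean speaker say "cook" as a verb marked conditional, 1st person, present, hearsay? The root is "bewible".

shlelilbewible

Attach mood conditional il- → ilbewible.
Attach evidentiality hearsay l- → lilbewible.
Attach tense present le- (before consonant 'l') → lelilbewible.
Attach person 1st person sh- → shlelilbewible.
Nasal assimilation: no change.
Vowel deletion: no change.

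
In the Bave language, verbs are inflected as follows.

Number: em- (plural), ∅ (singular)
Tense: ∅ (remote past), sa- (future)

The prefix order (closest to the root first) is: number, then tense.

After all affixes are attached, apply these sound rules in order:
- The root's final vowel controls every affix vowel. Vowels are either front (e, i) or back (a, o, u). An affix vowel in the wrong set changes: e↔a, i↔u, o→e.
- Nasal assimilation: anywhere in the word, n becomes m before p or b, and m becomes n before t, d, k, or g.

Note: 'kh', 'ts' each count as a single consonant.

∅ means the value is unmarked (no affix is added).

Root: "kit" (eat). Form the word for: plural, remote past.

enkit

Attach number plural em- → emkit.
tense = remote past: zero marking, form stays emkit.
Vowel harmony: no change.
Apply nasal assimilation: emkit → enkit.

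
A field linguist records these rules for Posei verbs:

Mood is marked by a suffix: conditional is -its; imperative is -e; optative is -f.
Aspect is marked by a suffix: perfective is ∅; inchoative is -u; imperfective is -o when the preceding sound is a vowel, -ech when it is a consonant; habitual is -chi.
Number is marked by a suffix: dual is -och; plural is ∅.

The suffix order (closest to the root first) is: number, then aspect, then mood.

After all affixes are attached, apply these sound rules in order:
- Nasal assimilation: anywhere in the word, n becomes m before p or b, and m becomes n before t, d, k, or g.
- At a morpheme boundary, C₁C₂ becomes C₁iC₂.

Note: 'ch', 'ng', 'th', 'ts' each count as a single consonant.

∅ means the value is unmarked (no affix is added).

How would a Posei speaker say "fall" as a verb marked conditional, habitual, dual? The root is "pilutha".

piluthaochichiits

Attach number dual -och → piluthaoch.
Attach aspect habitual -chi → piluthaochchi.
Attach mood conditional -its → piluthaochchiits.
Nasal assimilation: no change.
Apply epenthesis: piluthaochchiits → piluthaochichiits.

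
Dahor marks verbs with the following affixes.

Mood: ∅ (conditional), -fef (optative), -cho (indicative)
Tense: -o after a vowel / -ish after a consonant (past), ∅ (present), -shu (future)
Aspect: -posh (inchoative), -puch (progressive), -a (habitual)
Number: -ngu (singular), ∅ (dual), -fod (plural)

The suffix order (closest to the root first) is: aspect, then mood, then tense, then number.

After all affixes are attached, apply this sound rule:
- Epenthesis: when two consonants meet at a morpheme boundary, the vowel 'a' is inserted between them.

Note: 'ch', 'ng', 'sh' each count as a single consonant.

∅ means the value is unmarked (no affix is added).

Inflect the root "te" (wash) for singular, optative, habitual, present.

Attach aspect habitual -a → tea.
Attach mood optative -fef → teafef.
tense = present: zero marking, form stays teafef.
Attach number singular -ngu → teafefngu.
Apply epenthesis: teafefngu → teafefangu.

teafefangu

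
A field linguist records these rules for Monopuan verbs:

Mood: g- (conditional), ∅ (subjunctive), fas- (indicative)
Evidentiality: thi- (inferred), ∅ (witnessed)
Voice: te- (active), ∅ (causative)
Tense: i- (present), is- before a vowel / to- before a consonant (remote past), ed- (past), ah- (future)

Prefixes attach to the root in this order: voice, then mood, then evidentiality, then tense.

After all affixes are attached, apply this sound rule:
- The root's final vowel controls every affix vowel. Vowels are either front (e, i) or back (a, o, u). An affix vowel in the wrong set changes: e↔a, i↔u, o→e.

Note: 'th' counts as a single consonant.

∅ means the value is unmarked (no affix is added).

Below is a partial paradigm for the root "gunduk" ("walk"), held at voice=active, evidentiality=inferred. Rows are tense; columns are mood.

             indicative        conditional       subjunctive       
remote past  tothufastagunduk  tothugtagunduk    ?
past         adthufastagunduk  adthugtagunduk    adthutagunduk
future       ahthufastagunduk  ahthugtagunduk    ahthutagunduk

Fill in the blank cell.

tothutagunduk

Attach voice active te- → tegunduk.
mood = subjunctive: zero marking, form stays tegunduk.
Attach evidentiality inferred thi- → thitegunduk.
Attach tense remote past to- (before consonant 'th') → tothitegunduk.
Apply vowel harmony: tothitegunduk → tothutagunduk.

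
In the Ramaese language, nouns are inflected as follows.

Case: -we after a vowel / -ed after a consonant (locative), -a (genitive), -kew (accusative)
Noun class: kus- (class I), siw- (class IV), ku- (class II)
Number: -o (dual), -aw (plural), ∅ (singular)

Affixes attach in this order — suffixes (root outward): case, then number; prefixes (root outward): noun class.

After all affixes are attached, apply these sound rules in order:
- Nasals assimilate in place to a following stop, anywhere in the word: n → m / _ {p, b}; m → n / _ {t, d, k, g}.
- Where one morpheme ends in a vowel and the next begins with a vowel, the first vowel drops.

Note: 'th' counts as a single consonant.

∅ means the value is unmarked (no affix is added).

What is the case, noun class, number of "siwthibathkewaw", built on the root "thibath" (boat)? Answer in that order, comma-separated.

Segment: siw-thibath-kew-aw.
case: -kew → accusative.
noun class: siw- → class IV.
number: -aw → plural.

accusative, class IV, plural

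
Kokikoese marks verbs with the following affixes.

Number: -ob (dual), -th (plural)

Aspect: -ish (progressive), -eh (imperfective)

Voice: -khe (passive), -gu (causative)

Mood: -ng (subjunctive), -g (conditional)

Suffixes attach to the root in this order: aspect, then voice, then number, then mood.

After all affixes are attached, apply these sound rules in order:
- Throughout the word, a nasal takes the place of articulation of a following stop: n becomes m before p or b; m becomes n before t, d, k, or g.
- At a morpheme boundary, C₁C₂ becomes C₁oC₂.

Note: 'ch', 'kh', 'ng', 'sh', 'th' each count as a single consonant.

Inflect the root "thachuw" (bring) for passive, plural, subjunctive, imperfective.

thachuwehokhethong

Attach aspect imperfective -eh → thachuweh.
Attach voice passive -khe → thachuwehkhe.
Attach number plural -th → thachuwehkheth.
Attach mood subjunctive -ng → thachuwehkhethng.
Nasal assimilation: no change.
Apply epenthesis: thachuwehkhethng → thachuwehokhethong.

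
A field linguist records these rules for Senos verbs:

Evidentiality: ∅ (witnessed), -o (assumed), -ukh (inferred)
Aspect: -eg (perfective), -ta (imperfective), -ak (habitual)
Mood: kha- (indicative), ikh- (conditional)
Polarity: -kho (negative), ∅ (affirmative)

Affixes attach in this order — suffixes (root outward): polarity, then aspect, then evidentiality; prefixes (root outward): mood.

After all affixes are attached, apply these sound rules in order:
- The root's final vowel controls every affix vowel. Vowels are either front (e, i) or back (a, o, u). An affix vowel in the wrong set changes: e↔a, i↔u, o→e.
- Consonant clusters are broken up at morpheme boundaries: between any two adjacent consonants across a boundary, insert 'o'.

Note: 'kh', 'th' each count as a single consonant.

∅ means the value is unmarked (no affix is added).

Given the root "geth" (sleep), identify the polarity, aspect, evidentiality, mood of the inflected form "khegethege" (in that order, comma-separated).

Segment: kha-geth-eg-o.
polarity: ∅ → affirmative.
aspect: -eg → perfective.
evidentiality: -o → assumed.
mood: kha- → indicative.

affirmative, perfective, assumed, indicative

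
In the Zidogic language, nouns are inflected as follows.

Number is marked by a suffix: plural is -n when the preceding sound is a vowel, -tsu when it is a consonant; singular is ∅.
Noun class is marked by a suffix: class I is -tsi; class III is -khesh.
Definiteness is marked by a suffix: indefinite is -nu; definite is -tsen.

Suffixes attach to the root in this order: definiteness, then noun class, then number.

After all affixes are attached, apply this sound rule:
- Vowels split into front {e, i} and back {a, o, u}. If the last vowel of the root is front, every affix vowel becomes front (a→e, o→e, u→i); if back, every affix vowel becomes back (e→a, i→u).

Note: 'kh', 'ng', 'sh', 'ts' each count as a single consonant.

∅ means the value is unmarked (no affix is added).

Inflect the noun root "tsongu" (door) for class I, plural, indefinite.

Attach definiteness indefinite -nu → tsongunu.
Attach noun class class I -tsi → tsongunutsi.
Attach number plural -n (after vowel 'i') → tsongunutsin.
Apply vowel harmony: tsongunutsin → tsongunutsun.

tsongunutsun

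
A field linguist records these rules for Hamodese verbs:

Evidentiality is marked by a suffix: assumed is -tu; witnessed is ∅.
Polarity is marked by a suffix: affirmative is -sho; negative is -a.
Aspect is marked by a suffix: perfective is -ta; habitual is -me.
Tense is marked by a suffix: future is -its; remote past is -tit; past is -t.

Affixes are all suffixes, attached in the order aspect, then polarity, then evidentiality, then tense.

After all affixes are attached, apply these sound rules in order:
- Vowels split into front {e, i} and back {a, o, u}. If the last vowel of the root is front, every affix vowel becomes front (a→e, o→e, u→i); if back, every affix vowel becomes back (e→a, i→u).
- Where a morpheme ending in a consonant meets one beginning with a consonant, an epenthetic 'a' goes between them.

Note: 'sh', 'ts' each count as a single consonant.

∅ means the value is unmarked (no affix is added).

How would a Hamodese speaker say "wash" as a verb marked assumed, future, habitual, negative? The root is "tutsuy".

tutsuyamaatuuts

Attach aspect habitual -me → tutsuyme.
Attach polarity negative -a → tutsuymea.
Attach evidentiality assumed -tu → tutsuymeatu.
Attach tense future -its → tutsuymeatuits.
Apply vowel harmony: tutsuymeatuits → tutsuymaatuuts.
Apply epenthesis: tutsuymaatuuts → tutsuyamaatuuts.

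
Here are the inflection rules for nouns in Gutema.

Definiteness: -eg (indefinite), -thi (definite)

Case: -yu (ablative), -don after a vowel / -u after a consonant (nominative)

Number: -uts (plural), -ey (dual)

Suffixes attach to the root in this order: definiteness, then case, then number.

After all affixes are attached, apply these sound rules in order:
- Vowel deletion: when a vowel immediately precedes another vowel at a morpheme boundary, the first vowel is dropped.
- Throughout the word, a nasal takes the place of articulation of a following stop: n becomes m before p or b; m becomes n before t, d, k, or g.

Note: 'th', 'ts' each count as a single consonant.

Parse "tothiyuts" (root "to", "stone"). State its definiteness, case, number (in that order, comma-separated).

definite, ablative, plural

Segment: to-thi-yu-uts.
definiteness: -thi → definite.
case: -yu → ablative.
number: -uts → plural.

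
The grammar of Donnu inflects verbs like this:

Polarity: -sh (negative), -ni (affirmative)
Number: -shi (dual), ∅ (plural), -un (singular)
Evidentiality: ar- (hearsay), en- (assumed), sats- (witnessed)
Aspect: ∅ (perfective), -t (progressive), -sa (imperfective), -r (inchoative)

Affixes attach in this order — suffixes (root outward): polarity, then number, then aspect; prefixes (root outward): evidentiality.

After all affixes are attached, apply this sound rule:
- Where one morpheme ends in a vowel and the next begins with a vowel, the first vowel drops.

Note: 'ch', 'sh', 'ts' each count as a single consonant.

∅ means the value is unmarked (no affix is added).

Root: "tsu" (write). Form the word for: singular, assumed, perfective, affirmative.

entsunun

Attach polarity affirmative -ni → tsuni.
Attach number singular -un → tsuniun.
aspect = perfective: zero marking, form stays tsuniun.
Attach evidentiality assumed en- → entsuniun.
Apply vowel deletion: entsuniun → entsunun.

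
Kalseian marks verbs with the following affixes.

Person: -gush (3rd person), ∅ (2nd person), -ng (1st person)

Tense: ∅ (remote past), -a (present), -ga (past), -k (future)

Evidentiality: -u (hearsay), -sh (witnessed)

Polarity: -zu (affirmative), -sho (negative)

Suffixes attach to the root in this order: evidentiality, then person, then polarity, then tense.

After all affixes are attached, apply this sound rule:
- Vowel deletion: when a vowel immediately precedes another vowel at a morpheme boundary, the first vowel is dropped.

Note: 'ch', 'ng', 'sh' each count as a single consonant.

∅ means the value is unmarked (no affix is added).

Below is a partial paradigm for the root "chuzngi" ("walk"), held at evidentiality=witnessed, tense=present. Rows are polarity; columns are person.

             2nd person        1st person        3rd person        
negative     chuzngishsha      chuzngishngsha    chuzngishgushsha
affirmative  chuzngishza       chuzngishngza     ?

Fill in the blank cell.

chuzngishgushza

Attach evidentiality witnessed -sh → chuzngish.
Attach person 3rd person -gush → chuzngishgush.
Attach polarity affirmative -zu → chuzngishgushzu.
Attach tense present -a → chuzngishgushzua.
Apply vowel deletion: chuzngishgushzua → chuzngishgushza.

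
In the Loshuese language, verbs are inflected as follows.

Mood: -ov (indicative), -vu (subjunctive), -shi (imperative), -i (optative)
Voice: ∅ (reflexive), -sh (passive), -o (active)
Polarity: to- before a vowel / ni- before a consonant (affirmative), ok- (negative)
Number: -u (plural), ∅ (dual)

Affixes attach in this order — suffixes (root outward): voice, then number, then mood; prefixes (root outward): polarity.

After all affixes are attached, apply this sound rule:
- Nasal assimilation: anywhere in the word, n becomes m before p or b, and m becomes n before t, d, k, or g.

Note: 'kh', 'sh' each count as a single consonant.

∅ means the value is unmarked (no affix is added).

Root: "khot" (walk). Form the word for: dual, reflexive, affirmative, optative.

voice = reflexive: zero marking, form stays khot.
number = dual: zero marking, form stays khot.
Attach mood optative -i → khoti.
Attach polarity affirmative ni- (before consonant 'kh') → nikhoti.
Nasal assimilation: no change.

nikhoti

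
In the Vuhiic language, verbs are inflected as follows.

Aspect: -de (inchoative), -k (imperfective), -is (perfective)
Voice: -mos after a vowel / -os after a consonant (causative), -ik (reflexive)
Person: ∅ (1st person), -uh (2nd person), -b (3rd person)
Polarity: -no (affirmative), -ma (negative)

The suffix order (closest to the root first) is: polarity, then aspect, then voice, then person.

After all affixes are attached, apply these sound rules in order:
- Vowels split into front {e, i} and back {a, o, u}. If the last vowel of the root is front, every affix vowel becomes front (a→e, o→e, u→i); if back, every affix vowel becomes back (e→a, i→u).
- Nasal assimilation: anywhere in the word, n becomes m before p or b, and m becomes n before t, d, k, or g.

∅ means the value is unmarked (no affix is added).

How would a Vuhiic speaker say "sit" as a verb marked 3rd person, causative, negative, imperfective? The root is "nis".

Attach polarity negative -ma → nisma.
Attach aspect imperfective -k → nismak.
Attach voice causative -os (after consonant 'k') → nismakos.
Attach person 3rd person -b → nismakosb.
Apply vowel harmony: nismakosb → nismekesb.
Nasal assimilation: no change.

nismekesb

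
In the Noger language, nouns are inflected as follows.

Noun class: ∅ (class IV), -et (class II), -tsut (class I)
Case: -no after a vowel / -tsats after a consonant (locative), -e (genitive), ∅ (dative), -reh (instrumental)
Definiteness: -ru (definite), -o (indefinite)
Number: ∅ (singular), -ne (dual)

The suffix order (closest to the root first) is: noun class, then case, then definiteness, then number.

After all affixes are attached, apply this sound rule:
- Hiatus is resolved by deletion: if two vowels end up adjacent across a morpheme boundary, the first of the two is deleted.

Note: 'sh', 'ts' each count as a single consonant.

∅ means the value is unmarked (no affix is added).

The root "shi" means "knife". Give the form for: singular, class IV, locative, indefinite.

shino

noun class = class IV: zero marking, form stays shi.
Attach case locative -no (after vowel 'i') → shino.
Attach definiteness indefinite -o → shinoo.
number = singular: zero marking, form stays shinoo.
Apply vowel deletion: shinoo → shino.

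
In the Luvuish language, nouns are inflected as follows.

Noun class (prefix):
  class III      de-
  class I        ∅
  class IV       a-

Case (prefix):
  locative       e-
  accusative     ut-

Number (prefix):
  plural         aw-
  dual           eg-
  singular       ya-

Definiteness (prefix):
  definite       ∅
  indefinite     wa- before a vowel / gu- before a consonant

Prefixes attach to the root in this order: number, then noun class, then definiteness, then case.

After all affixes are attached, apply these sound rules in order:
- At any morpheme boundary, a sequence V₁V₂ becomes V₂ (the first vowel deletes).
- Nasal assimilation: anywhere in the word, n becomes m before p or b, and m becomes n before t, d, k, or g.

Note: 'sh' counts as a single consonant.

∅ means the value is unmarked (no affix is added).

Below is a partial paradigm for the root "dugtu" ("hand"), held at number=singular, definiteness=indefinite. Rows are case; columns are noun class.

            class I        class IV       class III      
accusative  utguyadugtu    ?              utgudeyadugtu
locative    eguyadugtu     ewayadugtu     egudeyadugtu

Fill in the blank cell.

Attach number singular ya- → yadugtu.
Attach noun class class IV a- → ayadugtu.
Attach definiteness indefinite wa- (before vowel 'a') → waayadugtu.
Attach case accusative ut- → utwaayadugtu.
Apply vowel deletion: utwaayadugtu → utwayadugtu.
Nasal assimilation: no change.

utwayadugtu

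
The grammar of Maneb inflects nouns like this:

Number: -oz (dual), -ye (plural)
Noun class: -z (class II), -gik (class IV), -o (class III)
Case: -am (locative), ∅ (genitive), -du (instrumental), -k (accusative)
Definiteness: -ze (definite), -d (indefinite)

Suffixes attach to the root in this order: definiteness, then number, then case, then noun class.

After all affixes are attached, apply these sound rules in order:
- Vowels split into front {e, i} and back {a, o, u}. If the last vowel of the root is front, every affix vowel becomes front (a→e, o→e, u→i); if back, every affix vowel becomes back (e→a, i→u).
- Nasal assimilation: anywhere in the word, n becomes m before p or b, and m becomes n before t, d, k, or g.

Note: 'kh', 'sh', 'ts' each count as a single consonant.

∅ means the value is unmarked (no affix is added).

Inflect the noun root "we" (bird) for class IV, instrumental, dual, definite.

Attach definiteness definite -ze → weze.
Attach number dual -oz → wezeoz.
Attach case instrumental -du → wezeozdu.
Attach noun class class IV -gik → wezeozdugik.
Apply vowel harmony: wezeozdugik → wezeezdigik.
Nasal assimilation: no change.

wezeezdigik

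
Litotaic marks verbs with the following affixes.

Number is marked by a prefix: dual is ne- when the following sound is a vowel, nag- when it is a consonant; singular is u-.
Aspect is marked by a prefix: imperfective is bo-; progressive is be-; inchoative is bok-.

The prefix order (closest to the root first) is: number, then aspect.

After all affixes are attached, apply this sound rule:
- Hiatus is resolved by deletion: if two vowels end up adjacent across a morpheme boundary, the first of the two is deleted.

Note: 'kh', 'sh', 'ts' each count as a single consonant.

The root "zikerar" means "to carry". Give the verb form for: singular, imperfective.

buzikerar

Attach number singular u- → uzikerar.
Attach aspect imperfective bo- → bouzikerar.
Apply vowel deletion: bouzikerar → buzikerar.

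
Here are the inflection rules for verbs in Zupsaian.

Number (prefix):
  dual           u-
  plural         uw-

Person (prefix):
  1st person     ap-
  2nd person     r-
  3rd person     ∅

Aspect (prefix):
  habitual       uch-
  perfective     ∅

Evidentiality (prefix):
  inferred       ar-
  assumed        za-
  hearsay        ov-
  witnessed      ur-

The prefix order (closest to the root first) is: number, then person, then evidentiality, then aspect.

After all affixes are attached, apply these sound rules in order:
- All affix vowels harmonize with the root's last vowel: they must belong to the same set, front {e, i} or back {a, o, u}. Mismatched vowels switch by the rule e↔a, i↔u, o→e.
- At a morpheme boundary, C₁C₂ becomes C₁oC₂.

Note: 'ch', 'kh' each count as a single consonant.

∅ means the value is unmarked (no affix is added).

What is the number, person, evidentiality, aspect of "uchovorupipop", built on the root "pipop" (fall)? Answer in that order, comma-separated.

dual, 2nd person, hearsay, habitual

Segment: uch-ov-r-u-pipop.
number: u- → dual.
person: r- → 2nd person.
evidentiality: ov- → hearsay.
aspect: uch- → habitual.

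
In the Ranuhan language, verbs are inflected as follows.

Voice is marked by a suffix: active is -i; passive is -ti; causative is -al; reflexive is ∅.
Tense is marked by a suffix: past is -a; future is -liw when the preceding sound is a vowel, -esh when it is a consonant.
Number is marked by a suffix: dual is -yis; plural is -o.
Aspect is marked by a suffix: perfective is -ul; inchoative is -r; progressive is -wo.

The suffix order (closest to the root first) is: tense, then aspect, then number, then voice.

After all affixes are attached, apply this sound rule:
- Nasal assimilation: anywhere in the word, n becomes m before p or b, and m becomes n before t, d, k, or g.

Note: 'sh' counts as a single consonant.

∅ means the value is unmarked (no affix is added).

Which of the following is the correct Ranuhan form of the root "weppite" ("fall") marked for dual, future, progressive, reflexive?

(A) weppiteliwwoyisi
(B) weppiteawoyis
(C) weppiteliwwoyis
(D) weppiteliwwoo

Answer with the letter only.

Attach tense future -liw (after vowel 'e') → weppiteliw.
Attach aspect progressive -wo → weppiteliwwo.
Attach number dual -yis → weppiteliwwoyis.
voice = reflexive: zero marking, form stays weppiteliwwoyis.
Nasal assimilation: no change.
So the correct form is weppiteliwwoyis, option (C).
(A) weppiteliwwoyisi is wrong: it uses active instead of reflexive for voice.
(D) weppiteliwwoo is wrong: it uses plural instead of dual for number.
(B) weppiteawoyis is wrong: it uses past instead of future for tense.

C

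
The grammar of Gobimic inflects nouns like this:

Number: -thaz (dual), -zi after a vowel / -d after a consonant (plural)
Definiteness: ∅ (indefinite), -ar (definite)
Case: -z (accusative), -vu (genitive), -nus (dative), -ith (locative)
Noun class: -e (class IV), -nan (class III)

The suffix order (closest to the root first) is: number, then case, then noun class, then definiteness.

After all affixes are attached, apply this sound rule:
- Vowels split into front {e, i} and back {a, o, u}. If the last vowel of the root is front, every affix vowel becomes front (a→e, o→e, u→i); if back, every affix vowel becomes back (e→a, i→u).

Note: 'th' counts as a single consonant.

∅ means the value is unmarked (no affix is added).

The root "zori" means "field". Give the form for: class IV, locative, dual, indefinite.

zorithezithe

Attach number dual -thaz → zorithaz.
Attach case locative -ith → zorithazith.
Attach noun class class IV -e → zorithazithe.
definiteness = indefinite: zero marking, form stays zorithazithe.
Apply vowel harmony: zorithazithe → zorithezithe.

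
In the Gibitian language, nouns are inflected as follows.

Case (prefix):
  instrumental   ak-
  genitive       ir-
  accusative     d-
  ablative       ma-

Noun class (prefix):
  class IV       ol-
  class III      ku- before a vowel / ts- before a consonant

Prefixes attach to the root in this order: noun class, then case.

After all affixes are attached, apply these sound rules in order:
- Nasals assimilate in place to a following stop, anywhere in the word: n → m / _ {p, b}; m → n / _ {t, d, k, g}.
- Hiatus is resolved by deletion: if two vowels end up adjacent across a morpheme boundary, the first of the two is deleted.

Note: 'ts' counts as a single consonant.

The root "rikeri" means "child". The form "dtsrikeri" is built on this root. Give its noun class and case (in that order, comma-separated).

class III, accusative

Segment: d-ts-rikeri.
noun class: ku/ts- → class III.
case: d- → accusative.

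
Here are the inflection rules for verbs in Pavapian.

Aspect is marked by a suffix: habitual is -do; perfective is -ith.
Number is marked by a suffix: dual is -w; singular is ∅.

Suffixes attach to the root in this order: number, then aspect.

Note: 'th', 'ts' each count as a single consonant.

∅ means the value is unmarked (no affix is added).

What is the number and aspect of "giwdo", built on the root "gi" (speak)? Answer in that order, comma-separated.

Segment: gi-w-do.
number: -w → dual.
aspect: -do → habitual.

dual, habitual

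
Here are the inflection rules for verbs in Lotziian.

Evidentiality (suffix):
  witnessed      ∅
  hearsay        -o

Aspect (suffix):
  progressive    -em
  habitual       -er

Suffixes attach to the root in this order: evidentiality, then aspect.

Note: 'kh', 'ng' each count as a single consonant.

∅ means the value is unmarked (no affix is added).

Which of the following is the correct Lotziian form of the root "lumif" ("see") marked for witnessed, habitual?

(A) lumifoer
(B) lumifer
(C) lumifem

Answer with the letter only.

B

evidentiality = witnessed: zero marking, form stays lumif.
Attach aspect habitual -er → lumifer.
So the correct form is lumifer, option (B).
(A) lumifoer is wrong: it uses hearsay instead of witnessed for evidentiality.
(C) lumifem is wrong: it uses progressive instead of habitual for aspect.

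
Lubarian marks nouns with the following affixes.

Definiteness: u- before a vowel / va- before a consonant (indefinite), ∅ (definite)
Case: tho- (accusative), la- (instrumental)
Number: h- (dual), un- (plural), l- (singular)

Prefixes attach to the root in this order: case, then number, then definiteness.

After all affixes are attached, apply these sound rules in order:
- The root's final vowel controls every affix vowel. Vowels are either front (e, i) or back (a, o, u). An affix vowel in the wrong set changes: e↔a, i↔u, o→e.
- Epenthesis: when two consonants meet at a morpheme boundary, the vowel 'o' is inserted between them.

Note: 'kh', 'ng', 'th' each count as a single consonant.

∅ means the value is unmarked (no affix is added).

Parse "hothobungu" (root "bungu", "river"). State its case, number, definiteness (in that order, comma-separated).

accusative, dual, definite

Segment: h-tho-bungu.
case: tho- → accusative.
number: h- → dual.
definiteness: ∅ → definite.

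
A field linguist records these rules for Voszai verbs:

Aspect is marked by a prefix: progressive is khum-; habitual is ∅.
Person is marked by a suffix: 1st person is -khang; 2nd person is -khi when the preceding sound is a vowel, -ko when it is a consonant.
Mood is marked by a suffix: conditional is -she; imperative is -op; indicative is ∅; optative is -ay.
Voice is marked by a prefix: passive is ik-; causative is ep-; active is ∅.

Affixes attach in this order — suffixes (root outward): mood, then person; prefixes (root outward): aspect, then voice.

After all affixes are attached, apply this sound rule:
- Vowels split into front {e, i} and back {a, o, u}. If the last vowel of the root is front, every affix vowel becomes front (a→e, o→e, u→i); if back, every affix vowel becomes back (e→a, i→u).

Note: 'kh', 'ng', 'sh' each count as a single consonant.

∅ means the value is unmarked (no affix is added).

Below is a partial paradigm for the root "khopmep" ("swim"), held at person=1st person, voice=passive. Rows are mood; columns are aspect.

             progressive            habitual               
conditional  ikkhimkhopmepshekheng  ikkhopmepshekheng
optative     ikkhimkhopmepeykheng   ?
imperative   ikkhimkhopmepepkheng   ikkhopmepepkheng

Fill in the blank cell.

Attach mood optative -ay → khopmepay.
Attach person 1st person -khang → khopmepaykhang.
aspect = habitual: zero marking, form stays khopmepaykhang.
Attach voice passive ik- → ikkhopmepaykhang.
Apply vowel harmony: ikkhopmepaykhang → ikkhopmepeykheng.

ikkhopmepeykheng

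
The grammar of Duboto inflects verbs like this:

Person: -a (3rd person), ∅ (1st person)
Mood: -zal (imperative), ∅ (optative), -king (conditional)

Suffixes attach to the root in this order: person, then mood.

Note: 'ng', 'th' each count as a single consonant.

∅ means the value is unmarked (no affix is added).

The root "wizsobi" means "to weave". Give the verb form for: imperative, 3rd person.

Attach person 3rd person -a → wizsobia.
Attach mood imperative -zal → wizsobiazal.

wizsobiazal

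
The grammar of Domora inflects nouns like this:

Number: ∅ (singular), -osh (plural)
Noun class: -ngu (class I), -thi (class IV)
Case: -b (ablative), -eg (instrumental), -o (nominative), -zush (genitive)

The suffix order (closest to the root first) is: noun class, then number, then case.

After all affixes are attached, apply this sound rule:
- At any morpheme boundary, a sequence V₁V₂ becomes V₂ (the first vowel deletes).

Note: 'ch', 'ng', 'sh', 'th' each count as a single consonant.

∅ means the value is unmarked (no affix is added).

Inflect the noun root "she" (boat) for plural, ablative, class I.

shengoshb

Attach noun class class I -ngu → shengu.
Attach number plural -osh → shenguosh.
Attach case ablative -b → shenguoshb.
Apply vowel deletion: shenguoshb → shengoshb.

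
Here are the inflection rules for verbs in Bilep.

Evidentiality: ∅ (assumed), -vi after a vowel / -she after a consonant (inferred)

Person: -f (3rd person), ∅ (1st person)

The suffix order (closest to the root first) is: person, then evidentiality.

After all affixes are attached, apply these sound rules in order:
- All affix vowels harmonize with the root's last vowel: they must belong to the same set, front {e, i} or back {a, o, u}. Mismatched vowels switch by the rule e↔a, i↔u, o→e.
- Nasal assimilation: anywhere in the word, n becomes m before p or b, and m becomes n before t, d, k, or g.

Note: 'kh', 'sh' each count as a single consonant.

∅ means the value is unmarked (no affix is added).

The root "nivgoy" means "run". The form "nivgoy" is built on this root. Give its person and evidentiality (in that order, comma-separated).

Segment: nivgoy.
person: ∅ → 1st person.
evidentiality: ∅ → assumed.

1st person, assumed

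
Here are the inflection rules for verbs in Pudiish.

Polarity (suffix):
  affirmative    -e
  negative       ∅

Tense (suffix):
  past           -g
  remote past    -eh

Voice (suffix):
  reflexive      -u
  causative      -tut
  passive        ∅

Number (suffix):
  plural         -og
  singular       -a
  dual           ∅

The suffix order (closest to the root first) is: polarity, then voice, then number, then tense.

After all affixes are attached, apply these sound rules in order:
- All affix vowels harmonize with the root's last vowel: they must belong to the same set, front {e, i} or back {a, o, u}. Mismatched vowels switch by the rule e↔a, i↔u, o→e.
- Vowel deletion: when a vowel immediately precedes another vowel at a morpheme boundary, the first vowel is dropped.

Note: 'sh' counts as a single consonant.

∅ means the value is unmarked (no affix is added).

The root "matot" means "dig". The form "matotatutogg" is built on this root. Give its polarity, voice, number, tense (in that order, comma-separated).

Segment: matot-e-tut-og-g.
polarity: -e → affirmative.
voice: -tut → causative.
number: -og → plural.
tense: -g → past.

affirmative, causative, plural, past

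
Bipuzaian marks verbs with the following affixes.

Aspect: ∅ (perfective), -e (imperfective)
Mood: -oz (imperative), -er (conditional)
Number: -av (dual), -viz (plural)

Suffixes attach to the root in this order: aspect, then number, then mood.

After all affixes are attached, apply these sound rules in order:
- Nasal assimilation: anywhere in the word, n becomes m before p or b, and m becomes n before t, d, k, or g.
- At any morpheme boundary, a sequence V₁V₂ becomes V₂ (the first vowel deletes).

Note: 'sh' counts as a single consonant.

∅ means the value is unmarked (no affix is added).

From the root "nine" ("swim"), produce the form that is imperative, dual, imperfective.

Attach aspect imperfective -e → ninee.
Attach number dual -av → nineeav.
Attach mood imperative -oz → nineeavoz.
Nasal assimilation: no change.
Apply vowel deletion: nineeavoz → ninavoz.

ninavoz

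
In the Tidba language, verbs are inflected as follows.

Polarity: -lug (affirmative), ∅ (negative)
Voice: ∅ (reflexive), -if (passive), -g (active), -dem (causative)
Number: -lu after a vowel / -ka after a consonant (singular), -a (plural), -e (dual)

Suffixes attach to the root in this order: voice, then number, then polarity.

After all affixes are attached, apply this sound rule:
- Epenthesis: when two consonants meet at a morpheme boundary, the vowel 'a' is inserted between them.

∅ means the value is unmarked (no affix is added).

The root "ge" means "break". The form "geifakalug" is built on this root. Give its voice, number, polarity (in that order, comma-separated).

Segment: ge-if-ka-lug.
voice: -if → passive.
number: -lu/ka → singular.
polarity: -lug → affirmative.

passive, singular, affirmative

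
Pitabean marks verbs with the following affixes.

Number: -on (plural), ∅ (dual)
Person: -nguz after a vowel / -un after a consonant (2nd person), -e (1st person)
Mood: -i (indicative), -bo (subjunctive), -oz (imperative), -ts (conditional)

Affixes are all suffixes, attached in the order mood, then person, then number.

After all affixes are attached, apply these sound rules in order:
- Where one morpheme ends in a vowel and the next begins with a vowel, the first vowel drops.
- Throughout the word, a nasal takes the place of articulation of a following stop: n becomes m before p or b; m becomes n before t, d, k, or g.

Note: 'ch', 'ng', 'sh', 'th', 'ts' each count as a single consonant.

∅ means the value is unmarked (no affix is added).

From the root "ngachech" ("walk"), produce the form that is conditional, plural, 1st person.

ngachechtson

Attach mood conditional -ts → ngachechts.
Attach person 1st person -e → ngachechtse.
Attach number plural -on → ngachechtseon.
Apply vowel deletion: ngachechtseon → ngachechtson.
Nasal assimilation: no change.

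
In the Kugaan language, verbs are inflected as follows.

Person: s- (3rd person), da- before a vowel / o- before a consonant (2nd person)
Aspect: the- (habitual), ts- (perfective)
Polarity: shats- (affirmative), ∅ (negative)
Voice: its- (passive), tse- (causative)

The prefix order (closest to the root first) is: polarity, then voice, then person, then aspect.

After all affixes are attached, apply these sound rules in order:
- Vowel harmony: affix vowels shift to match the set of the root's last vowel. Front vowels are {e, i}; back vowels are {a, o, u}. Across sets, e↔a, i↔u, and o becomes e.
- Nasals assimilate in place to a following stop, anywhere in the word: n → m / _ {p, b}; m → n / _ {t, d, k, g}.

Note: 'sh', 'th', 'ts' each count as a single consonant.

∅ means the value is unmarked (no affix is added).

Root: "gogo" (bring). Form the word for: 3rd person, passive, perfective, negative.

polarity = negative: zero marking, form stays gogo.
Attach voice passive its- → itsgogo.
Attach person 3rd person s- → sitsgogo.
Attach aspect perfective ts- → tssitsgogo.
Apply vowel harmony: tssitsgogo → tssutsgogo.
Nasal assimilation: no change.

tssutsgogo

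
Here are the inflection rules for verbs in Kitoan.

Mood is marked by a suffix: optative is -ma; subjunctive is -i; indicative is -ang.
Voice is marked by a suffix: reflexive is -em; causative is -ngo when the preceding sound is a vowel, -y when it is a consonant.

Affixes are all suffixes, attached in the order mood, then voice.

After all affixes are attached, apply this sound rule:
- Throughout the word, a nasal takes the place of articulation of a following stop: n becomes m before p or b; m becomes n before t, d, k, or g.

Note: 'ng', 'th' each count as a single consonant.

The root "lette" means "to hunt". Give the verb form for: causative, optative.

Attach mood optative -ma → lettema.
Attach voice causative -ngo (after vowel 'a') → lettemango.
Nasal assimilation: no change.

lettemango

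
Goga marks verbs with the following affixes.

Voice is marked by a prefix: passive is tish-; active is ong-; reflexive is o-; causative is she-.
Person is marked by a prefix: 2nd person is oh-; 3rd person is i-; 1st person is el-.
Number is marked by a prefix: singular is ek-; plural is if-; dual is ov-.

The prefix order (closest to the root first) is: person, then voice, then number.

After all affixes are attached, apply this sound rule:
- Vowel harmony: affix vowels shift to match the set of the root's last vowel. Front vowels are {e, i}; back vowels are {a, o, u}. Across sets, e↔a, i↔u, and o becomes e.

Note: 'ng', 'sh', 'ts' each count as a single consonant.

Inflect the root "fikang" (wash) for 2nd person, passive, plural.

uftushohfikang

Attach person 2nd person oh- → ohfikang.
Attach voice passive tish- → tishohfikang.
Attach number plural if- → iftishohfikang.
Apply vowel harmony: iftishohfikang → uftushohfikang.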